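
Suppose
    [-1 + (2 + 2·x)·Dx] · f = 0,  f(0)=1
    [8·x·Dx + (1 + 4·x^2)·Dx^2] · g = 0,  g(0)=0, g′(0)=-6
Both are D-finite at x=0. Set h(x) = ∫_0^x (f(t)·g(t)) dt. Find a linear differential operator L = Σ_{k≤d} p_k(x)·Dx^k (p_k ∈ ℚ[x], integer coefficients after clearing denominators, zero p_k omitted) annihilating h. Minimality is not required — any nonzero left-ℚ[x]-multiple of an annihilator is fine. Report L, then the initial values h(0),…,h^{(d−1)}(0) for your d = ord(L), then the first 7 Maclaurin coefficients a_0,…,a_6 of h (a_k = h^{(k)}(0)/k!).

L = (3 - 16·x - 4·x^2)·Dx + (-4 + 28·x + 48·x^2 + 16·x^3)·Dx^2 + (4 + 8·x + 20·x^2 + 32·x^3 + 16·x^4)·Dx^3  (order 3).
h: a_k = 0, 0, -3, -1, 35/16, 29/40, -6389/1920, …
ICs: h(0) = 0, h′(0) = 0, h′′(0) = -6.

f: a_k = 1, 1/2, -1/8, 1/16, -5/128, 7/256, -21/1024, …
g: a_k = 0, -6, 0, 8, 0, -96/5, 0, …
f·g: L₀ = L_f ⊗_s L_g, ord ≤ 1·2.
h=∫h₀ ⇒ L = L₀·Dx.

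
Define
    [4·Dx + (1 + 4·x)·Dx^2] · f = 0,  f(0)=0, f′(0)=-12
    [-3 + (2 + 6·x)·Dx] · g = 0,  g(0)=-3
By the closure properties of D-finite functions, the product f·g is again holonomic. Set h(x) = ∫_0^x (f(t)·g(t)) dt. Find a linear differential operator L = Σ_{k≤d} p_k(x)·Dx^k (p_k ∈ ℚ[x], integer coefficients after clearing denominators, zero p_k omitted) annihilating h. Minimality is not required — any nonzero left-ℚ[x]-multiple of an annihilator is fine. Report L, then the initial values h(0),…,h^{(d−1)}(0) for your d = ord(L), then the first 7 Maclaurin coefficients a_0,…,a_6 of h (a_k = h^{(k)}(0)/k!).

f: a_k = 0, -12, 24, -64, 192, -3072/5, 2048, …
g: a_k = -3, -9/2, 27/8, -81/16, 1215/128, -5103/256, 45927/1024, …
f·g: L₀ = L_f ⊗_s L_g, ord ≤ 2·1.
h=∫₀ˣh₀: take L = L₀·Dx.
L = (3 + 36·x)·Dx + (4 + 12·x)·Dx^2 + (4 + 40·x + 132·x^2 + 144·x^3)·Dx^3  (order 3).
h: a_k = 0, 0, 18, -6, 87/8, -117/4, 28149/320, …
ICs: h(0) = 0, h′(0) = 0, h′′(0) = 36.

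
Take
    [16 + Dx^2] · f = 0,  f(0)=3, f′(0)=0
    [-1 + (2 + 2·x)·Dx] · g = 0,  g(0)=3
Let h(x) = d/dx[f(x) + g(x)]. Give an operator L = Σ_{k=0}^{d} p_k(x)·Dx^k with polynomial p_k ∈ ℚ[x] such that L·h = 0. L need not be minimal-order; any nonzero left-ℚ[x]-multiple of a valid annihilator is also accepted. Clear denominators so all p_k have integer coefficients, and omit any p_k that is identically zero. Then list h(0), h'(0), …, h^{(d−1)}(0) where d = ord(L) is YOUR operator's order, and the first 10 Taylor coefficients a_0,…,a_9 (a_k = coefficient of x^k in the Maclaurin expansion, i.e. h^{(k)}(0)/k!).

L = (-1264 - 2048·x - 1024·x^2) + (-2144 - 6240·x - 6144·x^2 - 2048·x^3)·Dx + (-79 - 128·x - 64·x^2)·Dx^2 + (-134 - 390·x - 384·x^2 - 128·x^3)·Dx^3  (order 3).
h: a_k = 3/2, -195/4, 9/16, 4081/32, 105/256, -263089/2560, 693/2048, 16642081/430080, 19305/65536, -1108201249/123863040, …
ICs: h(0) = 3/2, h′(0) = -195/4, h′′(0) = 9/8.

f: a_k = 3, 0, -24, 0, 32, 0, -256/15, 0, 512/105, 0, …
g: a_k = 3, 3/2, -3/8, 3/16, -15/128, 21/256, -63/1024, 99/2048, -1287/32768, 2145/65536, …
Weyl lclm of L_f,L_g ⇒ L₀ (ord ≤ 3).
Derive L from L₀ (diff closure).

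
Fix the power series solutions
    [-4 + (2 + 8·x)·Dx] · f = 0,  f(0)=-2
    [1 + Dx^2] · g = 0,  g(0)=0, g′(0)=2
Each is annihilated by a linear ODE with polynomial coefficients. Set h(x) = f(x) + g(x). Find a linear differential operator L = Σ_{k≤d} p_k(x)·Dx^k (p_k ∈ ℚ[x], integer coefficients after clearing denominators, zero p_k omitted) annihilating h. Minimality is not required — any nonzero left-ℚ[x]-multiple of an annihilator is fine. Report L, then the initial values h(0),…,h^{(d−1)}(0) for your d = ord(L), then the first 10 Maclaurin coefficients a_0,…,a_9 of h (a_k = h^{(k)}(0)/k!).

f: a_k = -2, -4, 4, -8, 20, -56, 168, -528, 1716, -5720, …
g: a_k = 0, 2, 0, -1/3, 0, 1/60, 0, -1/2520, 0, 1/181440, …
L₀ := lclm(L_f,L_g); ord L₀ ≤ 1+2.
L = (-26 - 16·x - 32·x^2) + (-3 - 4·x + 48·x^2 + 64·x^3)·Dx + (-26 - 16·x - 32·x^2)·Dx^2 + (-3 - 4·x + 48·x^2 + 64·x^3)·Dx^3  (order 3).
h: a_k = -2, -2, 4, -25/3, 20, -3359/60, 168, -1330561/2520, 1716, -1037836799/181440, …
ICs: h(0) = -2, h′(0) = -2, h′′(0) = 8.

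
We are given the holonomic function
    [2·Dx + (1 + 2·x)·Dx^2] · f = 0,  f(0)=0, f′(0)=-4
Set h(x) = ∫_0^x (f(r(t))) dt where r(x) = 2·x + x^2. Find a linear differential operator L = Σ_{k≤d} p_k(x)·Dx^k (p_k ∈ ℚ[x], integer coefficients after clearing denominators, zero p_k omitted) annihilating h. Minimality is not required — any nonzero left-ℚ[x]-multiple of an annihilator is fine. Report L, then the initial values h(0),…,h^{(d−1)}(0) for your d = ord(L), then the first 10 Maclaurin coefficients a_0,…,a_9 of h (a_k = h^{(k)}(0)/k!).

f: a_k = 0, -4, 4, -16/3, 8, -64/5, 64/3, -256/7, 64, -1024/9, …
Substitute x→r, Dx→(1/r')Dx; clear ⇒ L₀.
h=∫₀ˣh₀: take L = L₀·Dx.
L = (3 + 4·x + 2·x^2)·Dx^2 + (1 + 5·x + 6·x^2 + 2·x^3)·Dx^3  (order 3).
h: a_k = 0, 0, -4, 4, -20/3, 68/5, -464/15, 528/7, -1352/7, 4616/9, …
ICs: h(0) = 0, h′(0) = 0, h′′(0) = -8.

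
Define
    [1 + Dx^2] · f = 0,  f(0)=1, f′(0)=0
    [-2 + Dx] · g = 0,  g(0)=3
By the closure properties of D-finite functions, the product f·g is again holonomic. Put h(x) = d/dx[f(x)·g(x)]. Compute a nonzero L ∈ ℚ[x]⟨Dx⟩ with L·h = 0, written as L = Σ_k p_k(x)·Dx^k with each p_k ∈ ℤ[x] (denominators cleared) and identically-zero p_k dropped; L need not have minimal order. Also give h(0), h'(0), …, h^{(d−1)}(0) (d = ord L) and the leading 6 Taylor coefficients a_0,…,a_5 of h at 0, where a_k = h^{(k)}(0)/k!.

f: a_k = 1, 0, -1/2, 0, 1/24, 0, …
g: a_k = 3, 6, 6, 4, 2, 4/5, …
h₀=f·g: eliminate ⇒ L₀, order ≤ 2·1.
Differentiate: ansatz ord ≤ ord L₀ ⇒ L.
L = 5 - 4·Dx + Dx^2  (order 2).
h: a_k = 6, 9, 3, -7/2, -19/4, -117/40, …
ICs: h(0) = 6, h′(0) = 9.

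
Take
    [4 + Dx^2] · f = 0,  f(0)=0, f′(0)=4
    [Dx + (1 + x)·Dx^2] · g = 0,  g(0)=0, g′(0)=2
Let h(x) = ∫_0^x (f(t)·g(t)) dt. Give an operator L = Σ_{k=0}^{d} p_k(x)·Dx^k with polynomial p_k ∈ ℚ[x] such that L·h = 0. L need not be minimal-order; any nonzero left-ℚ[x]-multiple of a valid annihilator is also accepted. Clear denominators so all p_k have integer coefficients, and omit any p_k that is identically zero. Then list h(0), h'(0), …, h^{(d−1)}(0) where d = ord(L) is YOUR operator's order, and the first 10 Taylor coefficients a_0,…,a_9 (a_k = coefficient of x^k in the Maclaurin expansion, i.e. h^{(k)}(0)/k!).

f: a_k = 0, 4, 0, -8/3, 0, 8/15, 0, -16/315, 0, 8/2835, …
g: a_k = 0, 2, -1, 2/3, -1/2, 2/5, -1/3, 2/7, -1/4, 2/9, …
h₀=f·g: eliminate ⇒ L₀, order ≤ 2·2.
h=∫h₀ ⇒ L = L₀·Dx.
L = (168 + 864·x + 1456·x^2 + 1024·x^3 + 256·x^4)·Dx + (112 + 368·x + 384·x^2 + 128·x^3)·Dx^2 + (102 + 464·x + 744·x^2 + 512·x^3 + 128·x^4)·Dx^3 + (28 + 92·x + 96·x^2 + 32·x^3)·Dx^4 + (15 + 62·x + 95·x^2 + 64·x^3 + 16·x^4)·Dx^5  (order 5).
h: a_k = 0, 0, 0, 8/3, -1, -8/15, 1/9, 8/63, -1/15, 104/2835, …
ICs: h(0) = 0, h′(0) = 0, h′′(0) = 0, h′′′(0) = 16, h′′′′(0) = -24.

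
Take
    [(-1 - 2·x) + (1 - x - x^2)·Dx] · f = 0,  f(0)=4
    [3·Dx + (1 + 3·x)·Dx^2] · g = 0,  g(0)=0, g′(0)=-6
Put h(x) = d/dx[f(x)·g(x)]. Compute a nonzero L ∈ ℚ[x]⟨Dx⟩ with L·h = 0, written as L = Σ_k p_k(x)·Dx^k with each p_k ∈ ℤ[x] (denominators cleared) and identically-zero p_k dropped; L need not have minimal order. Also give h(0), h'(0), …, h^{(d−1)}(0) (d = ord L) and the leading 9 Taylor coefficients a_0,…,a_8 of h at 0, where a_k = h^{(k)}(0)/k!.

L = (102 + 270·x + 324·x^2) + (-3 + 93·x + 324·x^2 + 252·x^3)·Dx + (-5 - 22·x - 4·x^2 + 63·x^3 + 36·x^4)·Dx^2  (order 2).
h: a_k = -24, 24, -252, 360, -1914, 20376/5, -77106/5, 1410408/35, -923697/7, …
ICs: h(0) = -24, h′(0) = 24.

f: a_k = 4, 4, 8, 12, 20, 32, 52, 84, 136, …
g: a_k = 0, -6, 9, -18, 81/2, -486/5, 243, -4374/7, 6561/4, …
L₀ := L_f ⊗_s L_g (sym. prod.), ord ≤ 2.
h=h₀': d/dx-closure on L₀ ⇒ L.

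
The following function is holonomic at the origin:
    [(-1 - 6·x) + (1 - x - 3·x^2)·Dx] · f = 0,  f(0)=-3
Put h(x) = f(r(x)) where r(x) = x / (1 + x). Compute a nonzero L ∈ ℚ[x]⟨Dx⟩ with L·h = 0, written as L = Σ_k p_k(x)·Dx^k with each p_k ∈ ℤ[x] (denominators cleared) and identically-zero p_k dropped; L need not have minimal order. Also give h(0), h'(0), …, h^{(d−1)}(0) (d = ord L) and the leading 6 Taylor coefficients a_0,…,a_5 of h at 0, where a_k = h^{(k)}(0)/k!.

f: a_k = -3, -3, -12, -21, -57, -120, …
Substitute x→r, Dx→(1/r')Dx; clear ⇒ L₀.
L = (1 + 7·x) + (-1 - 2·x + 2·x^2 + 3·x^3)·Dx  (order 1).
h: a_k = -3, -3, -9, 0, -27, 27, …
ICs: h(0) = -3.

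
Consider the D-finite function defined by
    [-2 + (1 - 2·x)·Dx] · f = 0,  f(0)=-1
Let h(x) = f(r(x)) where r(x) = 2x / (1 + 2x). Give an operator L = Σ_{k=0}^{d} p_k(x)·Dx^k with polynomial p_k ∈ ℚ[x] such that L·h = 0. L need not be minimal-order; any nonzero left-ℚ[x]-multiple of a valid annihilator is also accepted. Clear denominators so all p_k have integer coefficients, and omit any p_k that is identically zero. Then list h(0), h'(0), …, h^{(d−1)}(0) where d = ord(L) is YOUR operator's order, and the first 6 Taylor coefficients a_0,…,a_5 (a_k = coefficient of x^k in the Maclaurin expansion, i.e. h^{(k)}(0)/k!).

f: a_k = -1, -2, -4, -8, -16, -32, …
h₀=f(r): pull back L_f along r ⇒ L₀.
L = 4 + (-1 + 4·x^2)·Dx  (order 1).
h: a_k = -1, -4, -8, -16, -32, -64, …
ICs: h(0) = -1.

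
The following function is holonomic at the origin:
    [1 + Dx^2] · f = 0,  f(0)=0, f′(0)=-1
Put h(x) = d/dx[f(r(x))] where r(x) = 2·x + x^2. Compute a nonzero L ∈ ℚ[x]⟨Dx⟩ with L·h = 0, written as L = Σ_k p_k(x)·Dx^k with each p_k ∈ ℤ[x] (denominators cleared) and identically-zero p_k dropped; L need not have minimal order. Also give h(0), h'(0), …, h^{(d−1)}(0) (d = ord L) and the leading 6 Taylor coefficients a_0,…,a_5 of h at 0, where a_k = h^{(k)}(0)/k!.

L = (7 + 16·x + 24·x^2 + 16·x^3 + 4·x^4) + (-3 - 3·x)·Dx + (1 + 2·x + x^2)·Dx^2  (order 2).
h: a_k = -2, -2, 4, 8, 11/3, -3, …
ICs: h(0) = -2, h′(0) = -2.

f: a_k = 0, -1, 0, 1/6, 0, -1/120, …
f∘r: x↦r, Dx↦Dx/r' in L_f ⇒ L₀.
Derive L from L₀ (diff closure).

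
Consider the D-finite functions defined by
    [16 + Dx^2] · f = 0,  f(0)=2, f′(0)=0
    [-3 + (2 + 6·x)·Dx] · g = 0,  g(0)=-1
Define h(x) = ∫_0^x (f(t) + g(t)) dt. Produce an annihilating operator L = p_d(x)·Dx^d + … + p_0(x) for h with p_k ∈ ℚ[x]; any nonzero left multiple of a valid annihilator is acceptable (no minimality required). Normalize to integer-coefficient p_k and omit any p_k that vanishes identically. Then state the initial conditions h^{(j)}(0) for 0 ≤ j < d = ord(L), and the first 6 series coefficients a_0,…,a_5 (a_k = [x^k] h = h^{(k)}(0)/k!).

f: a_k = 2, 0, -16, 0, 64/3, 0, …
g: a_k = -1, -3/2, 9/8, -27/16, 405/128, -1701/256, …
f+g: L₀ = lclm(L_f,L_g), ord ≤ 2+1.
∫: right-multiply L₀ by Dx.
L = (-4368 - 18432·x - 27648·x^2)·Dx + (1760 + 17568·x + 55296·x^2 + 55296·x^3)·Dx^2 + (-273 - 1152·x - 1728·x^2)·Dx^3 + (110 + 1098·x + 3456·x^2 + 3456·x^3)·Dx^4  (order 4).
h: a_k = 0, 1, -3/4, -119/24, -27/64, 9407/1920, …
ICs: h(0) = 0, h′(0) = 1, h′′(0) = -3/2, h′′′(0) = -119/4.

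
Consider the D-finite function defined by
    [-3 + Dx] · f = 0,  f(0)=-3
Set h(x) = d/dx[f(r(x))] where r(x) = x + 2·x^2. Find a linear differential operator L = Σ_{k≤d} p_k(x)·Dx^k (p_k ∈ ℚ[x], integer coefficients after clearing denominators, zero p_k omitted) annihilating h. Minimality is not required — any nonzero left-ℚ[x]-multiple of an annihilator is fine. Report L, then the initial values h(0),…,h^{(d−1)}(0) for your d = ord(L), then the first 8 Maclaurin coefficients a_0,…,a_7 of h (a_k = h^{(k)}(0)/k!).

f: a_k = -3, -9, -27/2, -27/2, -81/8, -243/40, -243/80, -729/560, …
f∘r: x↦r, Dx↦Dx/r' in L_f ⇒ L₀.
Differentiate: ansatz ord ≤ ord L₀ ⇒ L.
L = (7 + 24·x + 48·x^2) + (-1 - 4·x)·Dx  (order 1).
h: a_k = -9, -63, -405/2, -1161/2, -9963/8, -99549/40, -338661/80, -760671/112, …
ICs: h(0) = -9.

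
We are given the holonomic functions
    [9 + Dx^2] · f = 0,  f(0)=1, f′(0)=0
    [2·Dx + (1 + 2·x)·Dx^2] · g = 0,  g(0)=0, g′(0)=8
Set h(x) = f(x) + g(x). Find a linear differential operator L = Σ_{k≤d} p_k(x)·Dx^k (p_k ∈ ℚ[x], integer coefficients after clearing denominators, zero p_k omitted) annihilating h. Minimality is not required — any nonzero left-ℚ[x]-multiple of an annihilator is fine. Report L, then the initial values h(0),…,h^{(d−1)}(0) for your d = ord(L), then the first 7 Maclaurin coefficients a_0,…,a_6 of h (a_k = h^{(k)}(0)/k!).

f: a_k = 1, 0, -9/2, 0, 27/8, 0, -81/80, …
g: a_k = 0, 8, -8, 32/3, -16, 128/5, -128/3, …
Sum ⇒ L₀ = lclm(L_f,L_g) in ℚ(x)⟨Dx⟩.
L = (594 + 648·x + 648·x^2)·Dx + (153 + 630·x + 972·x^2 + 648·x^3)·Dx^2 + (66 + 72·x + 72·x^2)·Dx^3 + (17 + 70·x + 108·x^2 + 72·x^3)·Dx^4  (order 4).
h: a_k = 1, 8, -25/2, 32/3, -101/8, 128/5, -10483/240, …
ICs: h(0) = 1, h′(0) = 8, h′′(0) = -25, h′′′(0) = 64.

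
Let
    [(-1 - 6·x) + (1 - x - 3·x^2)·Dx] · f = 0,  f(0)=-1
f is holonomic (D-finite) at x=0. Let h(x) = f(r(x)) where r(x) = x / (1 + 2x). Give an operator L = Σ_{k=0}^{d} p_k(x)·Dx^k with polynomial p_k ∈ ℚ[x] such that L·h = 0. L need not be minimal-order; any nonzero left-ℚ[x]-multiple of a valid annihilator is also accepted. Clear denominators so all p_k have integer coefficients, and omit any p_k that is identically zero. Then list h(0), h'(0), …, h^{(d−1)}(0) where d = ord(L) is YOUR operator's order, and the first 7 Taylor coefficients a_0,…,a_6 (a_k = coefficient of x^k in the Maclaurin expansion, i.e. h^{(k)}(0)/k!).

L = (1 + 8·x) + (-1 - 5·x - 5·x^2 + 2·x^3)·Dx  (order 1).
h: a_k = -1, -1, -2, 5, -17, 56, -185, …
ICs: h(0) = -1.

f: a_k = -1, -1, -4, -7, -19, -40, -97, …
h₀=f(r): pull back L_f along r ⇒ L₀.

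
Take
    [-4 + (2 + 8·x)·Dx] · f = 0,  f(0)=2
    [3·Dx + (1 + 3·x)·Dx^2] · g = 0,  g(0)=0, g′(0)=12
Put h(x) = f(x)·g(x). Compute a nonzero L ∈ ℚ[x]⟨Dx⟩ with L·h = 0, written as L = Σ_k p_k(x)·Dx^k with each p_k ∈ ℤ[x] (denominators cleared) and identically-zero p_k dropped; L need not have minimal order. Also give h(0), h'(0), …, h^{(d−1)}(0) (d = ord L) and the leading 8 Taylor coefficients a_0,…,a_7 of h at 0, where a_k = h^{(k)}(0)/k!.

L = (6 + 12·x) + (-1 - 4·x)·Dx + (1 + 11·x + 40·x^2 + 48·x^3)·Dx^2  (order 2).
h: a_k = 0, 24, 12, -48, 150, -2316/5, 7248/5, -161496/35, …
ICs: h(0) = 0, h′(0) = 24.

f: a_k = 2, 4, -4, 8, -20, 56, -168, 528, …
g: a_k = 0, 12, -18, 36, -81, 972/5, -486, 8748/7, …
f·g: L₀ = L_f ⊗_s L_g, ord ≤ 1·2.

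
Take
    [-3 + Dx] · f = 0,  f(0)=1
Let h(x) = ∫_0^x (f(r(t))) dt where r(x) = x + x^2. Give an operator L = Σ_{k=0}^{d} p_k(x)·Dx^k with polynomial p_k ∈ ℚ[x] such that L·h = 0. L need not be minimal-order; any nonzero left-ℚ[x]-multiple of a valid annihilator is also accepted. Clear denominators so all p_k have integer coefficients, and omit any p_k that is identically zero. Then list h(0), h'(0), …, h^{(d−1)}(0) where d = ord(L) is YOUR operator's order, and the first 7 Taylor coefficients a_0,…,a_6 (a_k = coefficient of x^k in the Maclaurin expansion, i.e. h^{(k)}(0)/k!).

f: a_k = 1, 3, 9/2, 9/2, 27/8, 81/40, 81/80, …
L₀ from L_f via x↦r, Dx↦r'^{-1}Dx.
∫: right-multiply L₀ by Dx.
L = (-3 - 6·x)·Dx + Dx^2  (order 2).
h: a_k = 0, 1, 3/2, 5/2, 27/8, 171/40, 387/80, …
ICs: h(0) = 0, h′(0) = 1.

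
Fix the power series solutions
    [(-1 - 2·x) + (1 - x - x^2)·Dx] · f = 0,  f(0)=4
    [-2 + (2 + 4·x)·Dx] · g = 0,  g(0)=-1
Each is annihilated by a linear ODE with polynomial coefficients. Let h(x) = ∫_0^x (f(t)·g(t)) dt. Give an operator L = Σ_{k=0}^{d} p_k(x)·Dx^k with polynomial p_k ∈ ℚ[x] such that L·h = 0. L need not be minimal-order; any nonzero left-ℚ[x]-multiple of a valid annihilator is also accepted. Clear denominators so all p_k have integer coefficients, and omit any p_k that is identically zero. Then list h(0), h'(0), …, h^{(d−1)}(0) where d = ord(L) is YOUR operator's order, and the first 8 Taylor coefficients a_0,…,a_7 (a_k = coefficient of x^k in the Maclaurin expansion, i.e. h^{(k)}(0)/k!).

f: a_k = 4, 4, 8, 12, 20, 32, 52, 84, …
g: a_k = -1, -1, 1/2, -1/2, 5/8, -7/8, 21/16, -33/16, …
Product ⇒ symmetric product L₀, ord ≤ 1.
∫: right-multiply L₀ by Dx.
L = (2 + 3·x + 3·x^2)·Dx + (-1 - x + 3·x^2 + 2·x^3)·Dx^2  (order 2).
h: a_k = 0, -4, -4, -10/3, -5, -11/2, -17/2, -293/28, …
ICs: h(0) = 0, h′(0) = -4.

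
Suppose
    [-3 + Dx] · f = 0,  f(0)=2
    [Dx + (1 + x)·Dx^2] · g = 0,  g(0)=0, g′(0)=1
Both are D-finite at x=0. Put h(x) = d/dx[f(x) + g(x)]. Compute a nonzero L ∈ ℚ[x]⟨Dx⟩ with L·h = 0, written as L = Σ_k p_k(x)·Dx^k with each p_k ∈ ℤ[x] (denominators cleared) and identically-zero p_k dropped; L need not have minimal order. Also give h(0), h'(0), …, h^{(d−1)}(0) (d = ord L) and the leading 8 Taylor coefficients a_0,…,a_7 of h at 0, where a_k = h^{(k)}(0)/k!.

f: a_k = 2, 6, 9, 9, 27/4, 81/20, 81/40, 243/280, …
g: a_k = 0, 1, -1/2, 1/3, -1/4, 1/5, -1/6, 1/7, …
h₀=f+g: left-lcm gives L₀, ord ≤ 3.
h₀' ⇒ L via d/dx closure of L₀.
L = (-15 - 9·x) + (-7 - 18·x - 9·x^2)·Dx + (4 + 7·x + 3·x^2)·Dx^2  (order 2).
h: a_k = 7, 17, 28, 26, 85/4, 223/20, 283/40, 449/280, …
ICs: h(0) = 7, h′(0) = 17.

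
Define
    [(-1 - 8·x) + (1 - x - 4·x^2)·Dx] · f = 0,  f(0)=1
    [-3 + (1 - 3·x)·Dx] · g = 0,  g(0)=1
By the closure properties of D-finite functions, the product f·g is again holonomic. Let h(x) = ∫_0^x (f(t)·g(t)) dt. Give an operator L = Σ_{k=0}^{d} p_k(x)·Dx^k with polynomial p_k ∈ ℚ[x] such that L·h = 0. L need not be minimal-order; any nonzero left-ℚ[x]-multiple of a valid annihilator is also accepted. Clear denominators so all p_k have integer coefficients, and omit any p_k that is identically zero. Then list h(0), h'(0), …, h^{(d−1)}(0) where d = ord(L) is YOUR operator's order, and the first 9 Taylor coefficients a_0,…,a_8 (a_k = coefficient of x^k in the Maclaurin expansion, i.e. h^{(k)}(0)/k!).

f: a_k = 1, 1, 5, 9, 29, 65, 181, 441, 1165, …
g: a_k = 1, 3, 9, 27, 81, 243, 729, 2187, 6561, …
f·g: L₀ = L_f ⊗_s L_g, ord ≤ 1·1.
h=∫h₀ ⇒ L = L₀·Dx.
L = (-4 - 2·x + 36·x^2)·Dx + (1 - 4·x - x^2 + 12·x^3)·Dx^2  (order 2).
h: a_k = 0, 1, 2, 17/3, 15, 209/5, 346/3, 2257/7, 1803/2, …
ICs: h(0) = 0, h′(0) = 1.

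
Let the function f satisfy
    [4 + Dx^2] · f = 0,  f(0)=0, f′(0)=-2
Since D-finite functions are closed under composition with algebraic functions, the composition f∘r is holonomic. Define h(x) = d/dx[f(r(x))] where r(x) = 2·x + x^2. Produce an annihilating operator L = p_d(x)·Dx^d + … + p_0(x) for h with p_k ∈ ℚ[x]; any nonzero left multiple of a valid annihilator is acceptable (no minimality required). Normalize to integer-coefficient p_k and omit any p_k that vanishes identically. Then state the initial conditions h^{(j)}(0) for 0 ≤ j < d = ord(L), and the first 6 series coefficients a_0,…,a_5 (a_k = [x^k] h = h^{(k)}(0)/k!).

f: a_k = 0, -2, 0, 4/3, 0, -4/15, …
L₀ from L_f via x↦r, Dx↦r'^{-1}Dx.
h=h₀': d/dx-closure on L₀ ⇒ L.
L = (19 + 64·x + 96·x^2 + 64·x^3 + 16·x^4) + (-3 - 3·x)·Dx + (1 + 2·x + x^2)·Dx^2  (order 2).
h: a_k = -4, -4, 32, 64, -8/3, -120, …
ICs: h(0) = -4, h′(0) = -4.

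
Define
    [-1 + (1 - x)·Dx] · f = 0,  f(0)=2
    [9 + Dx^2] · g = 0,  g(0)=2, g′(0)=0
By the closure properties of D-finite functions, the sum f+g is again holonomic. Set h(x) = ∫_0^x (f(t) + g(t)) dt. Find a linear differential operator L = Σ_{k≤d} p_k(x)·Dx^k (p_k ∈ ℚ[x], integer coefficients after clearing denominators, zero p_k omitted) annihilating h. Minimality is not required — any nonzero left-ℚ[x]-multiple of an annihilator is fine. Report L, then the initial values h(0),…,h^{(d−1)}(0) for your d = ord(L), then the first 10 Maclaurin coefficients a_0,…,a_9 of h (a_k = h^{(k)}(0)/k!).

L = (135 - 162·x + 81·x^2)·Dx + (-99 + 261·x - 243·x^2 + 81·x^3)·Dx^2 + (15 - 18·x + 9·x^2)·Dx^3 + (-11 + 29·x - 27·x^2 + 9·x^3)·Dx^4  (order 4).
h: a_k = 0, 4, 1, -7/3, 1/2, 7/4, 1/3, -1/280, 1/4, 5209/20160, …
ICs: h(0) = 0, h′(0) = 4, h′′(0) = 2, h′′′(0) = -14.

f: a_k = 2, 2, 2, 2, 2, 2, 2, 2, 2, 2, …
g: a_k = 2, 0, -9, 0, 27/4, 0, -81/40, 0, 729/2240, 0, …
h₀=f+g: left-lcm gives L₀, ord ≤ 3.
h=∫h₀ ⇒ L = L₀·Dx.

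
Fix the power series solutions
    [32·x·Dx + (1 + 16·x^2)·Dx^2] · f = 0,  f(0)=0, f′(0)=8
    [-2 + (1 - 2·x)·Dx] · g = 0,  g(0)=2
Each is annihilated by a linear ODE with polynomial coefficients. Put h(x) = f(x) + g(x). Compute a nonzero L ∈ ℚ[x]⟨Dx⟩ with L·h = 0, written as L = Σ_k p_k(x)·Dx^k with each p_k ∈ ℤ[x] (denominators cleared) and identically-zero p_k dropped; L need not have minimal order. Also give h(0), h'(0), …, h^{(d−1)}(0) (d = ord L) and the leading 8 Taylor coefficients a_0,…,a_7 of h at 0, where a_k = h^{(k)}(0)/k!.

L = (32 - 256·x - 1536·x^2)·Dx + (-14 + 32·x + 160·x^2 - 1536·x^3)·Dx^2 + (1 + 6·x + 96·x^3 - 256·x^4)·Dx^3  (order 3).
h: a_k = 2, 12, 8, -80/3, 32, 2368/5, 128, -30976/7, …
ICs: h(0) = 2, h′(0) = 12, h′′(0) = 16.

f: a_k = 0, 8, 0, -128/3, 0, 2048/5, 0, -32768/7, …
g: a_k = 2, 4, 8, 16, 32, 64, 128, 256, …
L₀ := lclm(L_f,L_g); ord L₀ ≤ 2+1.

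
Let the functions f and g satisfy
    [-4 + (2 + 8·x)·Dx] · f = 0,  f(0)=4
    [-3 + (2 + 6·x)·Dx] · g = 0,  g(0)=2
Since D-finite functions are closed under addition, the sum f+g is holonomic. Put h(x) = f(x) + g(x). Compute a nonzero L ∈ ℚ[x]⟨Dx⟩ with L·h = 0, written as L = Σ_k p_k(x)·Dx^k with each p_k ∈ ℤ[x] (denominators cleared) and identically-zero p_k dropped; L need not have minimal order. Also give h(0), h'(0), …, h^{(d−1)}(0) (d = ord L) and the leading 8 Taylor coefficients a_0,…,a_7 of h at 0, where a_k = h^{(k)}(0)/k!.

f: a_k = 4, 8, -8, 16, -40, 112, -336, 1056, …
g: a_k = 2, 3, -9/4, 27/8, -405/64, 1701/128, -15309/512, 72171/1024, …
Sum ⇒ L₀ = lclm(L_f,L_g) in ℚ(x)⟨Dx⟩.
L = -6 + (7 + 24·x)·Dx + (2 + 14·x + 24·x^2)·Dx^2  (order 2).
h: a_k = 6, 11, -41/4, 155/8, -2965/64, 16037/128, -187341/512, 1153515/1024, …
ICs: h(0) = 6, h′(0) = 11.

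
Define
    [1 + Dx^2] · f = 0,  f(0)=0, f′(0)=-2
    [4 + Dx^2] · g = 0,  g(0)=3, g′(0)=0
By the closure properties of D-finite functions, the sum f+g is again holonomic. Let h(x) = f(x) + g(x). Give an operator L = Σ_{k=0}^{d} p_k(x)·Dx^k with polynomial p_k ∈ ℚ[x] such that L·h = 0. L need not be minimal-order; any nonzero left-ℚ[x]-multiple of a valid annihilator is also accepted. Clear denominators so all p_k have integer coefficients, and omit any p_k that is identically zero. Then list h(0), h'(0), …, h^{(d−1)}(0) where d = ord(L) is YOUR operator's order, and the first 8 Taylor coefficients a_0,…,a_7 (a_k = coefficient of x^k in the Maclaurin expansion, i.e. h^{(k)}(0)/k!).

f: a_k = 0, -2, 0, 1/3, 0, -1/60, 0, 1/2520, …
g: a_k = 3, 0, -6, 0, 2, 0, -4/15, 0, …
Sum ⇒ L₀ = lclm(L_f,L_g) in ℚ(x)⟨Dx⟩.
L = 4 + 5·Dx^2 + Dx^4  (order 4).
h: a_k = 3, -2, -6, 1/3, 2, -1/60, -4/15, 1/2520, …
ICs: h(0) = 3, h′(0) = -2, h′′(0) = -12, h′′′(0) = 2.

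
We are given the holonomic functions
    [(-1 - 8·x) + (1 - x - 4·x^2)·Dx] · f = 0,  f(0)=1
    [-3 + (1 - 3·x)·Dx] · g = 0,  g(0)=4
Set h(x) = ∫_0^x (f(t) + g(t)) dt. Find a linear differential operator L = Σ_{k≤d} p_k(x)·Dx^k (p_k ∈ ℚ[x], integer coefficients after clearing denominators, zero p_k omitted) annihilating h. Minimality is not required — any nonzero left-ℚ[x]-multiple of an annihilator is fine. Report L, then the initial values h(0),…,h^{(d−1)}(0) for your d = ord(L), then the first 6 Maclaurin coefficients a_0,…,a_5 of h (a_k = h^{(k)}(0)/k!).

f: a_k = 1, 1, 5, 9, 29, 65, …
g: a_k = 4, 12, 36, 108, 324, 972, …
L₀ := lclm(L_f,L_g); ord L₀ ≤ 1+1.
h=∫₀ˣh₀: take L = L₀·Dx.
L = (6 - 72·x + 144·x^2 - 144·x^3)·Dx + (4 - 84·x^2 + 252·x^3 - 288·x^4)·Dx^2 + (-1 + 8·x - 21·x^2 + 8·x^3 + 54·x^4 - 72·x^5)·Dx^3  (order 3).
h: a_k = 0, 5, 13/2, 41/3, 117/4, 353/5, …
ICs: h(0) = 0, h′(0) = 5, h′′(0) = 13.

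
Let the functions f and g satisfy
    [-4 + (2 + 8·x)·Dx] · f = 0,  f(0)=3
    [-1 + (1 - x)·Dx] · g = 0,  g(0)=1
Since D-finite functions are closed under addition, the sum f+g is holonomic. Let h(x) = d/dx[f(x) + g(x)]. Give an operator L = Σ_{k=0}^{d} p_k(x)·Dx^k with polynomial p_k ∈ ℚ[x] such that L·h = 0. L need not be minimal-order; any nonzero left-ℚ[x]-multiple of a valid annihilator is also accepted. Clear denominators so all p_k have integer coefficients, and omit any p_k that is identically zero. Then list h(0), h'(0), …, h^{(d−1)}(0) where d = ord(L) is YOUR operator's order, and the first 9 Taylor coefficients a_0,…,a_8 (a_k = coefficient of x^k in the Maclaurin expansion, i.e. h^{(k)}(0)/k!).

L = (-18 - 12·x) + (3 - 36·x - 42·x^2)·Dx + (2 + 9·x + x^2 - 12·x^3)·Dx^2  (order 2).
h: a_k = 7, -10, 39, -116, 425, -1506, 5551, -20584, 77229, …
ICs: h(0) = 7, h′(0) = -10.

f: a_k = 3, 6, -6, 12, -30, 84, -252, 792, -2574, …
g: a_k = 1, 1, 1, 1, 1, 1, 1, 1, 1, …
Sum ⇒ L₀ = lclm(L_f,L_g) in ℚ(x)⟨Dx⟩.
Derive L from L₀ (diff closure).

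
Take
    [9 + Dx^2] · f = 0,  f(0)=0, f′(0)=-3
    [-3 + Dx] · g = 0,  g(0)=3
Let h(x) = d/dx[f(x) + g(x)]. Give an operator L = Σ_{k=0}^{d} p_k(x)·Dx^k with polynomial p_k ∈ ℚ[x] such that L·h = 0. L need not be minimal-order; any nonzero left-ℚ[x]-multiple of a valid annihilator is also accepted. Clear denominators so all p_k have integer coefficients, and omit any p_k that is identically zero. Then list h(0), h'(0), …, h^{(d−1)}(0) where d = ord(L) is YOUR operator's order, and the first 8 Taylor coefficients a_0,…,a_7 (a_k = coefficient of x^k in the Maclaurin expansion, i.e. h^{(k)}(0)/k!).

f: a_k = 0, -3, 0, 9/2, 0, -81/40, 0, 243/560, …
g: a_k = 3, 9, 27/2, 27/2, 81/8, 243/40, 243/80, 729/560, …
Weyl lclm of L_f,L_g ⇒ L₀ (ord ≤ 3).
h₀' ⇒ L via d/dx closure of L₀.
L = 27 - 9·Dx + 3·Dx^2 - Dx^3  (order 3).
h: a_k = 6, 27, 54, 81/2, 81/4, 729/40, 243/20, 2187/560, …
ICs: h(0) = 6, h′(0) = 27, h′′(0) = 108.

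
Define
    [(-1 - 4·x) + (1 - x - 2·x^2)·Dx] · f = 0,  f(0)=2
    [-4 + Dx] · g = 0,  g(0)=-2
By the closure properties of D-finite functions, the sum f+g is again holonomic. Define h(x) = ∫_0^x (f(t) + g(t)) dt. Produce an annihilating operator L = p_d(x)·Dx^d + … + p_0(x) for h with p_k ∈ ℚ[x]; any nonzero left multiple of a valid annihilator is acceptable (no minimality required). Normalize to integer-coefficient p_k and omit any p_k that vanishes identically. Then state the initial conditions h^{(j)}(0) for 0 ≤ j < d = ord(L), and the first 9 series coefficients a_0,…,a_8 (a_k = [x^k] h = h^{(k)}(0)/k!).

L = (-8 - 192·x^2 - 128·x^3)·Dx + (-10 + 44·x + 72·x^2 - 64·x^3 - 64·x^4)·Dx^2 + (3 - 11·x - 6·x^2 + 24·x^3 + 16·x^4)·Dx^3  (order 3).
h: a_k = 0, 0, -3, -10/3, -17/6, 2/15, 187/45, 3358/315, 25751/1260, …
ICs: h(0) = 0, h′(0) = 0, h′′(0) = -6.

f: a_k = 2, 2, 6, 10, 22, 42, 86, 170, 342, …
g: a_k = -2, -8, -16, -64/3, -64/3, -256/15, -512/45, -2048/315, -1024/315, …
Sum ⇒ L₀ = lclm(L_f,L_g) in ℚ(x)⟨Dx⟩.
∫: right-multiply L₀ by Dx.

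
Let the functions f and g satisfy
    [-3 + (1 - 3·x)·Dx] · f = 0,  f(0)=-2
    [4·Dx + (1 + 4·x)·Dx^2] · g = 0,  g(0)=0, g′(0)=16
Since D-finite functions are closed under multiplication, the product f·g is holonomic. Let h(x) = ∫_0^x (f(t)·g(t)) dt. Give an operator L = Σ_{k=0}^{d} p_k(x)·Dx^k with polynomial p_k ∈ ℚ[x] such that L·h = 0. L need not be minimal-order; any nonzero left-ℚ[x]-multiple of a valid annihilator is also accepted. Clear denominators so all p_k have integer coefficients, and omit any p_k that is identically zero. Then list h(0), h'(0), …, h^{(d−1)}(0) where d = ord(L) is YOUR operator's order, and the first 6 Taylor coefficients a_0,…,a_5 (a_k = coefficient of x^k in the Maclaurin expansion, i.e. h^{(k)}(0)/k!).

L = 12·Dx + (2 + 36·x)·Dx^2 + (-1 - x + 12·x^2)·Dx^3  (order 3).
h: a_k = 0, 0, -16, -32/3, -200/3, -288/5, …
ICs: h(0) = 0, h′(0) = 0, h′′(0) = -32.

f: a_k = -2, -6, -18, -54, -162, -486, …
g: a_k = 0, 16, -32, 256/3, -256, 4096/5, …
Sym-product of L_f,L_g gives L₀ (≤ ord 2).
h=∫h₀ ⇒ L = L₀·Dx.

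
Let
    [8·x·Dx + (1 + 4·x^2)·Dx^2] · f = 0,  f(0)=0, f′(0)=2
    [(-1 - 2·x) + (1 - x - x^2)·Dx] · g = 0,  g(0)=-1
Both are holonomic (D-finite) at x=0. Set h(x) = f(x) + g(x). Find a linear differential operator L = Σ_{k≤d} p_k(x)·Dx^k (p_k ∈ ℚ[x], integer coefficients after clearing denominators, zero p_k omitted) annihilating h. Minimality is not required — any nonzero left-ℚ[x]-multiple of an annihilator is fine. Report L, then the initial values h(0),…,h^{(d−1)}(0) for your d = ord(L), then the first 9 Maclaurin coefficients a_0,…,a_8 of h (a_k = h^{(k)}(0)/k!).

L = (16 - 64·x - 400·x^2 - 576·x^3 - 696·x^4 - 96·x^6)·Dx + (-13 - 24·x - 22·x^2 - 204·x^3 - 548·x^4 - 488·x^5 - 48·x^6 - 96·x^7)·Dx^2 + (2 + 5·x + 14·x^2 - 2·x^3 + 13·x^4 - 92·x^5 - 48·x^6 - 16·x^7 - 16·x^8)·Dx^3  (order 3).
h: a_k = -1, 1, -2, -17/3, -5, -8/5, -13, -275/7, -34, …
ICs: h(0) = -1, h′(0) = 1, h′′(0) = -4.

f: a_k = 0, 2, 0, -8/3, 0, 32/5, 0, -128/7, 0, …
g: a_k = -1, -1, -2, -3, -5, -8, -13, -21, -34, …
f+g: L₀ = lclm(L_f,L_g), ord ≤ 2+1.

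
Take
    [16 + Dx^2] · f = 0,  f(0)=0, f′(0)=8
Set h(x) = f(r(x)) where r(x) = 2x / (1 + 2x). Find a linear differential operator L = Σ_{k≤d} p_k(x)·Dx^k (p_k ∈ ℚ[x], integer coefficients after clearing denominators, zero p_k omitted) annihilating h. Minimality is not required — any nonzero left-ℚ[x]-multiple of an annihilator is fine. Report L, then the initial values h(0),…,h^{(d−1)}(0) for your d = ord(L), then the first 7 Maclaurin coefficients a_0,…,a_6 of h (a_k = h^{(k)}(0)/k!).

f: a_k = 0, 8, 0, -64/3, 0, 256/15, 0, …
h₀=f(r): pull back L_f along r ⇒ L₀.
L = 64 + (4 + 24·x + 48·x^2 + 32·x^3)·Dx + (1 + 8·x + 24·x^2 + 32·x^3 + 16·x^4)·Dx^2  (order 2).
h: a_k = 0, 16, -32, -320/3, 896, -49408/15, 7680, …
ICs: h(0) = 0, h′(0) = 16.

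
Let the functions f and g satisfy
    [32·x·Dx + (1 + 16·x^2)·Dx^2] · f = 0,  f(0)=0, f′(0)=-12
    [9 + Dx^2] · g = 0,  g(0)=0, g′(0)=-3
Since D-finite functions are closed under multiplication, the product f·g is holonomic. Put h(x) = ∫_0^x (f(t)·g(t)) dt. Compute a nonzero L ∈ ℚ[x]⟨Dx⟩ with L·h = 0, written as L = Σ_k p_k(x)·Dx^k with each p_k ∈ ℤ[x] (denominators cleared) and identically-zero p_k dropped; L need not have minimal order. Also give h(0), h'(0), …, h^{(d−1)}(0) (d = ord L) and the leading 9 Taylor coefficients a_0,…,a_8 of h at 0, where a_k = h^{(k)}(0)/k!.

L = (16425 + 696384·x^2 + 2778624·x^4 + 11943936·x^6 + 47775744·x^8)·Dx + (23616·x + 543744·x^3 + 3981312·x^5 + 21233664·x^7)·Dx^2 + (2050 + 87168·x^2 + 470016·x^4 + 2654208·x^6 + 10616832·x^8)·Dx^3 + (2624·x + 60416·x^3 + 442368·x^5 + 2359296·x^7)·Dx^4 + (25 + 1088·x^2 + 17920·x^4 + 147456·x^6 + 589824·x^8)·Dx^5  (order 5).
h: a_k = 0, 0, 0, 12, 0, -246/5, 0, 4311/14, 0, …
ICs: h(0) = 0, h′(0) = 0, h′′(0) = 0, h′′′(0) = 72, h′′′′(0) = 0.

f: a_k = 0, -12, 0, 64, 0, -3072/5, 0, 49152/7, 0, …
g: a_k = 0, -3, 0, 9/2, 0, -81/40, 0, 243/560, 0, …
h₀=f·g: eliminate ⇒ L₀, order ≤ 2·2.
Integrate: L := L₀·Dx.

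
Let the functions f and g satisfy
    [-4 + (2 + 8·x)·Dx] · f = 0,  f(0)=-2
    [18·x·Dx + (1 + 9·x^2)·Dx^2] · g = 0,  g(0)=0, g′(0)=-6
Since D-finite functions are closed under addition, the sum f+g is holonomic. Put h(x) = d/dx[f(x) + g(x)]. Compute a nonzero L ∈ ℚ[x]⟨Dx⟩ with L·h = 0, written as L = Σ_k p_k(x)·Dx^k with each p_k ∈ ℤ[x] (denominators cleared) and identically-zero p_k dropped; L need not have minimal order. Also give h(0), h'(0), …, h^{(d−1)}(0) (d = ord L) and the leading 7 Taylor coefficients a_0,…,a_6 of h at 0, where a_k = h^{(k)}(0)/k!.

f: a_k = -2, -4, 4, -8, 20, -56, 168, …
g: a_k = 0, -6, 0, 18, 0, -486/5, 0, …
Weyl lclm of L_f,L_g ⇒ L₀ (ord ≤ 3).
Differentiate: ansatz ord ≤ ord L₀ ⇒ L.
L = (-18 - 180·x + 486·x^2 + 972·x^3) + (-15 - 72·x - 9·x^2 + 1944·x^3 + 3402·x^4)·Dx + (-1 + 5·x + 54·x^2 + 153·x^3 + 567·x^4 + 972·x^5)·Dx^2  (order 2).
h: a_k = -10, 8, 30, 80, -766, 1008, 678, …
ICs: h(0) = -10, h′(0) = 8.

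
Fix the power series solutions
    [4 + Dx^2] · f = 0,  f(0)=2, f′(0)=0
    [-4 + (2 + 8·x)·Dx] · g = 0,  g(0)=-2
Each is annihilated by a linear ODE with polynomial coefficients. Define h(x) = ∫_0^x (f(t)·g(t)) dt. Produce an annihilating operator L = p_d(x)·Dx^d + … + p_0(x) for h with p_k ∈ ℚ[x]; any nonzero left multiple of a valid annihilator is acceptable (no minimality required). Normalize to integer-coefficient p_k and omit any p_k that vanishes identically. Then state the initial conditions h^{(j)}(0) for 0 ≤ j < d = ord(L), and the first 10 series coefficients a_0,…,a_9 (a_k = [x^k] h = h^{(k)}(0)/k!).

L = (16 + 32·x + 64·x^2)·Dx + (-4 - 16·x)·Dx^2 + (1 + 8·x + 16·x^2)·Dx^3  (order 3).
h: a_k = 0, -4, -4, 16/3, 0, 64/15, -128/9, 11776/315, -4736/45, 877568/2835, …
ICs: h(0) = 0, h′(0) = -4, h′′(0) = -8.

f: a_k = 2, 0, -4, 0, 4/3, 0, -8/45, 0, 4/315, 0, …
g: a_k = -2, -4, 4, -8, 20, -56, 168, -528, 1716, -5720, …
f·g: L₀ = L_f ⊗_s L_g, ord ≤ 2·1.
∫: right-multiply L₀ by Dx.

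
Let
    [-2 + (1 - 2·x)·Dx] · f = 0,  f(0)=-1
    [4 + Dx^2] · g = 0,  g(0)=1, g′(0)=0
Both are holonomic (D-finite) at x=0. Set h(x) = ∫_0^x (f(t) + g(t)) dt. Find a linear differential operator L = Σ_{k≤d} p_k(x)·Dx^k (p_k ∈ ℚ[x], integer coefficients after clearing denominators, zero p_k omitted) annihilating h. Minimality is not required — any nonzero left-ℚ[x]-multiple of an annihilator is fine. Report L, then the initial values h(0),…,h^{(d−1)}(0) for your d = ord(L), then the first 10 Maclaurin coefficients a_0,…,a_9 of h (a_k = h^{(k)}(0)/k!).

L = (56 - 32·x + 32·x^2)·Dx + (-12 + 40·x - 48·x^2 + 32·x^3)·Dx^2 + (14 - 8·x + 8·x^2)·Dx^3 + (-3 + 10·x - 12·x^2 + 8·x^3)·Dx^4  (order 4).
h: a_k = 0, 0, -1, -2, -2, -46/15, -16/3, -412/45, -16, -80638/2835, …
ICs: h(0) = 0, h′(0) = 0, h′′(0) = -2, h′′′(0) = -12.

f: a_k = -1, -2, -4, -8, -16, -32, -64, -128, -256, -512, …
g: a_k = 1, 0, -2, 0, 2/3, 0, -4/45, 0, 2/315, 0, …
h₀=f+g: left-lcm gives L₀, ord ≤ 3.
Integrate: L := L₀·Dx.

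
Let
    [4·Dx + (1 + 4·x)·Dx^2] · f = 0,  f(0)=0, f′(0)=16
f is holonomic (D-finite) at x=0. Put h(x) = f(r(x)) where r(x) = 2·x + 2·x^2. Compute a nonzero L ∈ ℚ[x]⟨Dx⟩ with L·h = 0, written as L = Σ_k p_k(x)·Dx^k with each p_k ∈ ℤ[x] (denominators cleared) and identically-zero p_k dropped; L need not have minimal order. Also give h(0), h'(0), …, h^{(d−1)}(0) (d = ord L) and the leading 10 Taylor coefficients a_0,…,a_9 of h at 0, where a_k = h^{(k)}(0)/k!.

f: a_k = 0, 16, -32, 256/3, -256, 4096/5, -8192/3, 65536/7, -32768, 1048576/9, …
Substitute x→r, Dx→(1/r')Dx; clear ⇒ L₀.
L = (6 + 16·x + 16·x^2)·Dx + (1 + 10·x + 24·x^2 + 16·x^3)·Dx^2  (order 2).
h: a_k = 0, 32, -96, 1280/3, -2176, 59392/5, -67584, 2768896/7, -2363392, 129105920/9, …
ICs: h(0) = 0, h′(0) = 32.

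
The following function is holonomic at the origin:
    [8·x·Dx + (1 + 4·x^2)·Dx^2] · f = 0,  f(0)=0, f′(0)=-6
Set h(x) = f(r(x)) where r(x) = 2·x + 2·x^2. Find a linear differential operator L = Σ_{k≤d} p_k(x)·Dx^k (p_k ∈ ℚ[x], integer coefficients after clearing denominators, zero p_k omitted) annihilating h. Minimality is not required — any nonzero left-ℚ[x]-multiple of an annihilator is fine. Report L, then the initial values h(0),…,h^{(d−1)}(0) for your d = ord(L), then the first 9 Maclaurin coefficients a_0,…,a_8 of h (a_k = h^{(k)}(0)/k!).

L = (-2 + 32·x + 128·x^2 + 192·x^3 + 96·x^4)·Dx + (1 + 2·x + 16·x^2 + 64·x^3 + 80·x^4 + 32·x^5)·Dx^2  (order 2).
h: a_k = 0, -12, -12, 64, 192, -2112/5, -3008, 6144/7, 43008, …
ICs: h(0) = 0, h′(0) = -12.

f: a_k = 0, -6, 0, 8, 0, -96/5, 0, 384/7, 0, …
h₀=f(r): pull back L_f along r ⇒ L₀.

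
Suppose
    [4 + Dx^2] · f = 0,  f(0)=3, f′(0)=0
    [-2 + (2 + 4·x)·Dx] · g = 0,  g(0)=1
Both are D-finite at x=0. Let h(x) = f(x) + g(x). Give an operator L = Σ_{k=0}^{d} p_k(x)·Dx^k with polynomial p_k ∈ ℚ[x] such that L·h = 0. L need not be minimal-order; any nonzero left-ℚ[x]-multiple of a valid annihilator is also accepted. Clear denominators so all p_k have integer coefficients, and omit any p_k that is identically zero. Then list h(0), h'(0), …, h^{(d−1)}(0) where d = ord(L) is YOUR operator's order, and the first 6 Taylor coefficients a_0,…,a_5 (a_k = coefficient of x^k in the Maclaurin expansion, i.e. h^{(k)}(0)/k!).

L = (-28 - 64·x - 64·x^2) + (12 + 88·x + 192·x^2 + 128·x^3)·Dx + (-7 - 16·x - 16·x^2)·Dx^2 + (3 + 22·x + 48·x^2 + 32·x^3)·Dx^3  (order 3).
h: a_k = 4, 1, -13/2, 1/2, 11/8, 7/8, …
ICs: h(0) = 4, h′(0) = 1, h′′(0) = -13.

f: a_k = 3, 0, -6, 0, 2, 0, …
g: a_k = 1, 1, -1/2, 1/2, -5/8, 7/8, …
L₀ := lclm(L_f,L_g); ord L₀ ≤ 2+1.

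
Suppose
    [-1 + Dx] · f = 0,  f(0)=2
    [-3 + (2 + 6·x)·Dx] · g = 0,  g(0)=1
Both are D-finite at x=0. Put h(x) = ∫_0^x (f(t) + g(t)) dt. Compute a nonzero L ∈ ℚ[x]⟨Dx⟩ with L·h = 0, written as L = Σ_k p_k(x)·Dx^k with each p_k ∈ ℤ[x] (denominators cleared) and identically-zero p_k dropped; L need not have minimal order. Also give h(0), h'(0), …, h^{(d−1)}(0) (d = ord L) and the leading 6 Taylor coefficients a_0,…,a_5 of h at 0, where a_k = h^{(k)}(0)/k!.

L = (15 + 18·x)·Dx + (-13 - 24·x - 36·x^2)·Dx^2 + (-2 + 6·x + 36·x^2)·Dx^3  (order 3).
h: a_k = 0, 3, 7/4, -1/24, 97/192, -1183/1920, …
ICs: h(0) = 0, h′(0) = 3, h′′(0) = 7/2.

f: a_k = 2, 2, 1, 1/3, 1/12, 1/60, …
g: a_k = 1, 3/2, -9/8, 27/16, -405/128, 1701/256, …
L₀ := lclm(L_f,L_g); ord L₀ ≤ 1+1.
∫: right-multiply L₀ by Dx.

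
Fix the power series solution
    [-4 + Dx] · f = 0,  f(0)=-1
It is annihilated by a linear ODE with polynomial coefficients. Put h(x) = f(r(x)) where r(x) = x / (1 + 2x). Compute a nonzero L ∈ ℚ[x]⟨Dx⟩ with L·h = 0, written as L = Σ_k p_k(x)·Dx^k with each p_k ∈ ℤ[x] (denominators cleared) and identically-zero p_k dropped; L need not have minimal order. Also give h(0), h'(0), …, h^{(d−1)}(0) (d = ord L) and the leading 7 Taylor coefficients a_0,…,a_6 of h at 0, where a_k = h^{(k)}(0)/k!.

L = -4 + (1 + 4·x + 4·x^2)·Dx  (order 1).
h: a_k = -1, -4, 0, 16/3, -32/3, 64/5, -256/45, …
ICs: h(0) = -1.

f: a_k = -1, -4, -8, -32/3, -32/3, -128/15, -256/45, …
Substitute x→r, Dx→(1/r')Dx; clear ⇒ L₀.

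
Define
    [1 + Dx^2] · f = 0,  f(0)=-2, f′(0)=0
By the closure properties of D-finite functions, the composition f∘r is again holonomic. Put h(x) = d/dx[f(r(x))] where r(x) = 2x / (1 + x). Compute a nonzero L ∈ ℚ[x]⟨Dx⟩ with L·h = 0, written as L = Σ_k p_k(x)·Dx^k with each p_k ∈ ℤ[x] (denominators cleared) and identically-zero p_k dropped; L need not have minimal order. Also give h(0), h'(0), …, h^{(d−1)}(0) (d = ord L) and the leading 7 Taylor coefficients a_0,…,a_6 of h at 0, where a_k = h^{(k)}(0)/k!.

f: a_k = -2, 0, 1, 0, -1/12, 0, 1/360, …
L₀ from L_f via x↦r, Dx↦r'^{-1}Dx.
h₀' ⇒ L via d/dx closure of L₀.
L = (10 + 12·x + 6·x^2) + (6 + 18·x + 18·x^2 + 6·x^3)·Dx + (1 + 4·x + 6·x^2 + 4·x^3 + x^4)·Dx^2  (order 2).
h: a_k = 0, 8, -24, 128/3, -160/3, 616/15, 56/5, …
ICs: h(0) = 0, h′(0) = 8.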